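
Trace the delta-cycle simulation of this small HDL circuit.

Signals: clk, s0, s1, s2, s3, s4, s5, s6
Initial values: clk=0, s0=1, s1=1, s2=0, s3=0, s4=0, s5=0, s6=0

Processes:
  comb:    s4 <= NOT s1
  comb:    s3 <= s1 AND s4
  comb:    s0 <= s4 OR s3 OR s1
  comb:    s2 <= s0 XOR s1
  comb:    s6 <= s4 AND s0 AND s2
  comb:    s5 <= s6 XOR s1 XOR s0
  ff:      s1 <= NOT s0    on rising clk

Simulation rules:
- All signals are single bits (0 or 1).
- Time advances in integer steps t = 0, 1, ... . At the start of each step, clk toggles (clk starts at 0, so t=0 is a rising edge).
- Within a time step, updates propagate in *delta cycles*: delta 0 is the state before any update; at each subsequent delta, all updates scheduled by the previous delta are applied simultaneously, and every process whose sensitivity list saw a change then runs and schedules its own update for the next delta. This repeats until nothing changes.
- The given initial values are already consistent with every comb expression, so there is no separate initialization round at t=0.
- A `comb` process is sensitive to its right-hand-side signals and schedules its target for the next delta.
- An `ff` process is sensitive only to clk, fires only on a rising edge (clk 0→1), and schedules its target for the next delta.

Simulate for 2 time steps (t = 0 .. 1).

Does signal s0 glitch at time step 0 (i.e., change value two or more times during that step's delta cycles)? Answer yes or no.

yes

t0.Δ0 s3=0 s1=1 s2=0 clk=0 s4=0 s5=0 s0=1 s6=0
t0.Δ1 s3=0 s1=1 s2=0 clk=1 s4=0 s5=0 s0=1 s6=0
t0.Δ2 s3=0 s1=0 s2=0 clk=1 s4=0 s5=0 s0=1 s6=0
t0.Δ3 s3=0 s1=0 s2=1 clk=1 s4=1 s5=1 s0=0 s6=0
t0.Δ4 s3=0 s1=0 s2=0 clk=1 s4=1 s5=0 s0=1 s6=0
t0.Δ5 s3=0 s1=0 s2=1 clk=1 s4=1 s5=1 s0=1 s6=0
t0.Δ6 s3=0 s1=0 s2=1 clk=1 s4=1 s5=1 s0=1 s6=1
t0.Δ7 s3=0 s1=0 s2=1 clk=1 s4=1 s5=0 s0=1 s6=1
t1.Δ0 s3=0 s1=0 s2=1 clk=1 s4=1 s5=0 s0=1 s6=1
t1.Δ1 s3=0 s1=0 s2=1 clk=0 s4=1 s5=0 s0=1 s6=1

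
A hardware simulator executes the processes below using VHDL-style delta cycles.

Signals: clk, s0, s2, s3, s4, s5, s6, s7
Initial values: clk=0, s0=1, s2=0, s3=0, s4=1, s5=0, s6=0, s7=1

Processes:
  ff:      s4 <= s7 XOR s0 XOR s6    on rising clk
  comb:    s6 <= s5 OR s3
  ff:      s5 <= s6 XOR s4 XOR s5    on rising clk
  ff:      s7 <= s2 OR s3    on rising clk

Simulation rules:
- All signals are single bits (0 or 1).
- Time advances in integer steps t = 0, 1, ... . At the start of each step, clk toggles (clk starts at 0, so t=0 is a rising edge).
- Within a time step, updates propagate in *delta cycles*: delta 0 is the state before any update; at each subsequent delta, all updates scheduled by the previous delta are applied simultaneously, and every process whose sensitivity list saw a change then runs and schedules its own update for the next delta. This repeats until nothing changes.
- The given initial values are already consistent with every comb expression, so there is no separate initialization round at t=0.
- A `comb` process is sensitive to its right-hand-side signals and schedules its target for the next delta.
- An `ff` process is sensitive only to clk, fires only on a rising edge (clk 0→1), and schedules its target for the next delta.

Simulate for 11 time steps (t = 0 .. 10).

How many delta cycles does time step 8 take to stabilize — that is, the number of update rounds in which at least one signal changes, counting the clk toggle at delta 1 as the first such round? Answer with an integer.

t0.Δ0 s0=1 s6=0 clk=0 s3=0 s5=0 s7=1 s4=1 s2=0
t0.Δ1 s0=1 s6=0 clk=1 s3=0 s5=0 s7=1 s4=1 s2=0
t0.Δ2 s0=1 s6=0 clk=1 s3=0 s5=1 s7=0 s4=0 s2=0
t0.Δ3 s0=1 s6=1 clk=1 s3=0 s5=1 s7=0 s4=0 s2=0
t1.Δ0 s0=1 s6=1 clk=1 s3=0 s5=1 s7=0 s4=0 s2=0
t1.Δ1 s0=1 s6=1 clk=0 s3=0 s5=1 s7=0 s4=0 s2=0
t2.Δ0 s0=1 s6=1 clk=0 s3=0 s5=1 s7=0 s4=0 s2=0
t2.Δ1 s0=1 s6=1 clk=1 s3=0 s5=1 s7=0 s4=0 s2=0
t2.Δ2 s0=1 s6=1 clk=1 s3=0 s5=0 s7=0 s4=0 s2=0
t2.Δ3 s0=1 s6=0 clk=1 s3=0 s5=0 s7=0 s4=0 s2=0
t3.Δ0 s0=1 s6=0 clk=1 s3=0 s5=0 s7=0 s4=0 s2=0
t3.Δ1 s0=1 s6=0 clk=0 s3=0 s5=0 s7=0 s4=0 s2=0
t4.Δ0 s0=1 s6=0 clk=0 s3=0 s5=0 s7=0 s4=0 s2=0
t4.Δ1 s0=1 s6=0 clk=1 s3=0 s5=0 s7=0 s4=0 s2=0
t4.Δ2 s0=1 s6=0 clk=1 s3=0 s5=0 s7=0 s4=1 s2=0
t5.Δ0 s0=1 s6=0 clk=1 s3=0 s5=0 s7=0 s4=1 s2=0
t5.Δ1 s0=1 s6=0 clk=0 s3=0 s5=0 s7=0 s4=1 s2=0
t6.Δ0 s0=1 s6=0 clk=0 s3=0 s5=0 s7=0 s4=1 s2=0
t6.Δ1 s0=1 s6=0 clk=1 s3=0 s5=0 s7=0 s4=1 s2=0
t6.Δ2 s0=1 s6=0 clk=1 s3=0 s5=1 s7=0 s4=1 s2=0
t6.Δ3 s0=1 s6=1 clk=1 s3=0 s5=1 s7=0 s4=1 s2=0
t7.Δ0 s0=1 s6=1 clk=1 s3=0 s5=1 s7=0 s4=1 s2=0
t7.Δ1 s0=1 s6=1 clk=0 s3=0 s5=1 s7=0 s4=1 s2=0
t8.Δ0 s0=1 s6=1 clk=0 s3=0 s5=1 s7=0 s4=1 s2=0
t8.Δ1 s0=1 s6=1 clk=1 s3=0 s5=1 s7=0 s4=1 s2=0
t8.Δ2 s0=1 s6=1 clk=1 s3=0 s5=1 s7=0 s4=0 s2=0
t9.Δ0 s0=1 s6=1 clk=1 s3=0 s5=1 s7=0 s4=0 s2=0
t9.Δ1 s0=1 s6=1 clk=0 s3=0 s5=1 s7=0 s4=0 s2=0
t10.Δ0 s0=1 s6=1 clk=0 s3=0 s5=1 s7=0 s4=0 s2=0
t10.Δ1 s0=1 s6=1 clk=1 s3=0 s5=1 s7=0 s4=0 s2=0
t10.Δ2 s0=1 s6=1 clk=1 s3=0 s5=0 s7=0 s4=0 s2=0
t10.Δ3 s0=1 s6=0 clk=1 s3=0 s5=0 s7=0 s4=0 s2=0

2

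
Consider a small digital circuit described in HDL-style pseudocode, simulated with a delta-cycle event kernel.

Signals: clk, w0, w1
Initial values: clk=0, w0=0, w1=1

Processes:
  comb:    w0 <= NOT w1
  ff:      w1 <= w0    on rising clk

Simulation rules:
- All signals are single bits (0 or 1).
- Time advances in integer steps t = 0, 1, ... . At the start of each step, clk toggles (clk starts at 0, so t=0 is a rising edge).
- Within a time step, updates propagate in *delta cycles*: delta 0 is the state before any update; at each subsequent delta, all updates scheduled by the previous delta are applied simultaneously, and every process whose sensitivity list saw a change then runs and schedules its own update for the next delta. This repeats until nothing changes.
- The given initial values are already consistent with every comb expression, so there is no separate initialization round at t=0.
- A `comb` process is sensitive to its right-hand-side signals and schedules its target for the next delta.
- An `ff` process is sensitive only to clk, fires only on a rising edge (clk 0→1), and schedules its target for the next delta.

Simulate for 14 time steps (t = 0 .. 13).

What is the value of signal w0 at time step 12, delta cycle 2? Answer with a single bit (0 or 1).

[bits: clk,w0,w1]
t=0: Δ0=001 Δ1=101 Δ2=100 Δ3=110 | 3Δ
t=1: Δ0=110 Δ1=010 | 1Δ
t=2: Δ0=010 Δ1=110 Δ2=111 Δ3=101 | 3Δ
t=3: Δ0=101 Δ1=001 | 1Δ
t=4: Δ0=001 Δ1=101 Δ2=100 Δ3=110 | 3Δ
t=5: Δ0=110 Δ1=010 | 1Δ
t=6: Δ0=010 Δ1=110 Δ2=111 Δ3=101 | 3Δ
t=7: Δ0=101 Δ1=001 | 1Δ
t=8: Δ0=001 Δ1=101 Δ2=100 Δ3=110 | 3Δ
t=9: Δ0=110 Δ1=010 | 1Δ
t=10: Δ0=010 Δ1=110 Δ2=111 Δ3=101 | 3Δ
t=11: Δ0=101 Δ1=001 | 1Δ
t=12: Δ0=001 Δ1=101 Δ2=100 Δ3=110 | 3Δ
t=13: Δ0=110 Δ1=010 | 1Δ

0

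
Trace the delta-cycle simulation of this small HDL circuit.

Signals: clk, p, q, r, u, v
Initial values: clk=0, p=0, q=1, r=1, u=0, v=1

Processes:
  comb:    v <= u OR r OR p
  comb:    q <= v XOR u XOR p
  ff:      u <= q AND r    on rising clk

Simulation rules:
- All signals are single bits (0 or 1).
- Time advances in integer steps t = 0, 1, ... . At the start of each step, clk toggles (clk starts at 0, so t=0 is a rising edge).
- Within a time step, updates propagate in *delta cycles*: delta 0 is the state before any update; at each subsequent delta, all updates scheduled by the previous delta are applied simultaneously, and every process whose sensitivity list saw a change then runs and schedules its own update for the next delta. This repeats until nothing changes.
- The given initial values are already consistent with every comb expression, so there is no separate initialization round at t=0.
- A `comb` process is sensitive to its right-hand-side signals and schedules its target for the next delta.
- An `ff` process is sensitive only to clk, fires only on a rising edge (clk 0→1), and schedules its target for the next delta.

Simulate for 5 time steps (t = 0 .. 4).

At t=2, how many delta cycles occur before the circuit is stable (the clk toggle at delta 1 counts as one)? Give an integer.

t0.Δ0 v=1 q=1 u=0 r=1 clk=0 p=0
t0.Δ1 v=1 q=1 u=0 r=1 clk=1 p=0
t0.Δ2 v=1 q=1 u=1 r=1 clk=1 p=0
t0.Δ3 v=1 q=0 u=1 r=1 clk=1 p=0
t1.Δ0 v=1 q=0 u=1 r=1 clk=1 p=0
t1.Δ1 v=1 q=0 u=1 r=1 clk=0 p=0
t2.Δ0 v=1 q=0 u=1 r=1 clk=0 p=0
t2.Δ1 v=1 q=0 u=1 r=1 clk=1 p=0
t2.Δ2 v=1 q=0 u=0 r=1 clk=1 p=0
t2.Δ3 v=1 q=1 u=0 r=1 clk=1 p=0
t3.Δ0 v=1 q=1 u=0 r=1 clk=1 p=0
t3.Δ1 v=1 q=1 u=0 r=1 clk=0 p=0
t4.Δ0 v=1 q=1 u=0 r=1 clk=0 p=0
t4.Δ1 v=1 q=1 u=0 r=1 clk=1 p=0
t4.Δ2 v=1 q=1 u=1 r=1 clk=1 p=0
t4.Δ3 v=1 q=0 u=1 r=1 clk=1 p=0

3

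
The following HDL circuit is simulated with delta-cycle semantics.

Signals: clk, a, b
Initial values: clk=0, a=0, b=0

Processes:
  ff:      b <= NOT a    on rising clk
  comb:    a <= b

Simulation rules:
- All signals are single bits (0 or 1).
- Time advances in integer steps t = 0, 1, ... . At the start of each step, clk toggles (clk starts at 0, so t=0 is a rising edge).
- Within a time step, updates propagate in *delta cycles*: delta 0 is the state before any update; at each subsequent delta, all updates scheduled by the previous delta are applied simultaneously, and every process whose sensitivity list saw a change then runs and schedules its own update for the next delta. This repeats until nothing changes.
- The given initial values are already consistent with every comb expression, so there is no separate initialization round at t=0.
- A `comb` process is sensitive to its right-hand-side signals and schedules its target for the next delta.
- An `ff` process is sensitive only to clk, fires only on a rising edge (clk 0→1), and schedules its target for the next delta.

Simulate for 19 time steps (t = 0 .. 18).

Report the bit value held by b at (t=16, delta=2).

1

t=0 Δ0: a=0 clk=0 b=0
  Δ1: clk:0→1
  Δ2: b:0→1
  Δ3: a:0→1
  (3Δ to stable)
t=1 Δ0: a=1 clk=1 b=1
  Δ1: clk:1→0
  (1Δ to stable)
t=2 Δ0: a=1 clk=0 b=1
  Δ1: clk:0→1
  Δ2: b:1→0
  Δ3: a:1→0
  (3Δ to stable)
t=3 Δ0: a=0 clk=1 b=0
  Δ1: clk:1→0
  (1Δ to stable)
t=4 Δ0: a=0 clk=0 b=0
  Δ1: clk:0→1
  Δ2: b:0→1
  Δ3: a:0→1
  (3Δ to stable)
t=5 Δ0: a=1 clk=1 b=1
  Δ1: clk:1→0
  (1Δ to stable)
t=6 Δ0: a=1 clk=0 b=1
  Δ1: clk:0→1
  Δ2: b:1→0
  Δ3: a:1→0
  (3Δ to stable)
t=7 Δ0: a=0 clk=1 b=0
  Δ1: clk:1→0
  (1Δ to stable)
t=8 Δ0: a=0 clk=0 b=0
  Δ1: clk:0→1
  Δ2: b:0→1
  Δ3: a:0→1
  (3Δ to stable)
t=9 Δ0: a=1 clk=1 b=1
  Δ1: clk:1→0
  (1Δ to stable)
t=10 Δ0: a=1 clk=0 b=1
  Δ1: clk:0→1
  Δ2: b:1→0
  Δ3: a:1→0
  (3Δ to stable)
t=11 Δ0: a=0 clk=1 b=0
  Δ1: clk:1→0
  (1Δ to stable)
t=12 Δ0: a=0 clk=0 b=0
  Δ1: clk:0→1
  Δ2: b:0→1
  Δ3: a:0→1
  (3Δ to stable)
t=13 Δ0: a=1 clk=1 b=1
  Δ1: clk:1→0
  (1Δ to stable)
t=14 Δ0: a=1 clk=0 b=1
  Δ1: clk:0→1
  Δ2: b:1→0
  Δ3: a:1→0
  (3Δ to stable)
t=15 Δ0: a=0 clk=1 b=0
  Δ1: clk:1→0
  (1Δ to stable)
t=16 Δ0: a=0 clk=0 b=0
  Δ1: clk:0→1
  Δ2: b:0→1
  Δ3: a:0→1
  (3Δ to stable)
t=17 Δ0: a=1 clk=1 b=1
  Δ1: clk:1→0
  (1Δ to stable)
t=18 Δ0: a=1 clk=0 b=1
  Δ1: clk:0→1
  Δ2: b:1→0
  Δ3: a:1→0
  (3Δ to stable)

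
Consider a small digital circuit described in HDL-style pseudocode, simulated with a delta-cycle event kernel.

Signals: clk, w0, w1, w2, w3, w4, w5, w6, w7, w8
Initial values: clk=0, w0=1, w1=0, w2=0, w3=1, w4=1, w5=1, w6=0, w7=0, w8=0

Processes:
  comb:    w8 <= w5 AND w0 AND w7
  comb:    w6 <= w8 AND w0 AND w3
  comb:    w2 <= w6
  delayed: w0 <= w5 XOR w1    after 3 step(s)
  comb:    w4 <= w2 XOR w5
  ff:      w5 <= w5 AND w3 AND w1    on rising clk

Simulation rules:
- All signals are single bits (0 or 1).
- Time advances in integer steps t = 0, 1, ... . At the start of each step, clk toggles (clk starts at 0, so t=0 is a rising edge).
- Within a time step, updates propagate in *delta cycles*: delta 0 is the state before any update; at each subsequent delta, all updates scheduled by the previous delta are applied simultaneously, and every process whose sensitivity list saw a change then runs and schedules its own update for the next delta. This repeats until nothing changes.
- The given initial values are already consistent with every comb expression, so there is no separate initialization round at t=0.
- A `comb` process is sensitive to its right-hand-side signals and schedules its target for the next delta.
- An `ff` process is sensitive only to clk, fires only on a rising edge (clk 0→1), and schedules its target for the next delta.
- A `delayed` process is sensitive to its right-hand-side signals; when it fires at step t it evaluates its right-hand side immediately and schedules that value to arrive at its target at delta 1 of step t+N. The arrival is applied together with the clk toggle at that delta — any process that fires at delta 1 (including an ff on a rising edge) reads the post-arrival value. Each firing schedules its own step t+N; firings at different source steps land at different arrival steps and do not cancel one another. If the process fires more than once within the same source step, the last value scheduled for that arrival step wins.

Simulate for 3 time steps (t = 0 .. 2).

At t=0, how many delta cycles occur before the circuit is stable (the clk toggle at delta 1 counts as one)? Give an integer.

3

t=0 Δ0: w6=0 w2=0 w0=1 w1=0 w3=1 w5=1 w7=0 clk=0 w4=1 w8=0
  Δ1: clk:0→1
  Δ2: w5:1→0
  Δ3: w4:1→0
  (3Δ to stable)
t=1 Δ0: w6=0 w2=0 w0=1 w1=0 w3=1 w5=0 w7=0 clk=1 w4=0 w8=0
  Δ1: clk:1→0
  (1Δ to stable)
t=2 Δ0: w6=0 w2=0 w0=1 w1=0 w3=1 w5=0 w7=0 clk=0 w4=0 w8=0
  Δ1: clk:0→1
  (1Δ to stable)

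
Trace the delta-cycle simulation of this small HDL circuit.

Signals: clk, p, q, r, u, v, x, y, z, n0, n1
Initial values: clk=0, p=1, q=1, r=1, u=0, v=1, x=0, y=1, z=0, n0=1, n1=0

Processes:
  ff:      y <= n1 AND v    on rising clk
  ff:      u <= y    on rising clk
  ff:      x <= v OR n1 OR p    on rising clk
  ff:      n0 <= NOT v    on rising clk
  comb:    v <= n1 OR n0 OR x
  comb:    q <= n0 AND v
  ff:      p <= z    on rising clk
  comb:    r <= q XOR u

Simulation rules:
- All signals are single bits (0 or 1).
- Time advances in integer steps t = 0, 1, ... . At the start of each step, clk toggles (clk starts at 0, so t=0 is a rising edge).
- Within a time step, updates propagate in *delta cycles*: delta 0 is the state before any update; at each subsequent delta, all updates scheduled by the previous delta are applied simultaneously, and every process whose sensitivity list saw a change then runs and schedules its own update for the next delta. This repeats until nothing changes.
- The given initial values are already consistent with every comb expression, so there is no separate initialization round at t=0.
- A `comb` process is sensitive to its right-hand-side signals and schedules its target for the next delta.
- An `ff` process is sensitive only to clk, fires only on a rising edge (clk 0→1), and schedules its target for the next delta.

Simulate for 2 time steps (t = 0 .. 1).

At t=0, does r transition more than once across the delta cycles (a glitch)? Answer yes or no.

t0.Δ0 u=0 q=1 z=0 p=1 n1=0 r=1 v=1 x=0 n0=1 clk=0 y=1
t0.Δ1 u=0 q=1 z=0 p=1 n1=0 r=1 v=1 x=0 n0=1 clk=1 y=1
t0.Δ2 u=1 q=1 z=0 p=0 n1=0 r=1 v=1 x=1 n0=0 clk=1 y=0
t0.Δ3 u=1 q=0 z=0 p=0 n1=0 r=0 v=1 x=1 n0=0 clk=1 y=0
t0.Δ4 u=1 q=0 z=0 p=0 n1=0 r=1 v=1 x=1 n0=0 clk=1 y=0
t1.Δ0 u=1 q=0 z=0 p=0 n1=0 r=1 v=1 x=1 n0=0 clk=1 y=0
t1.Δ1 u=1 q=0 z=0 p=0 n1=0 r=1 v=1 x=1 n0=0 clk=0 y=0

yes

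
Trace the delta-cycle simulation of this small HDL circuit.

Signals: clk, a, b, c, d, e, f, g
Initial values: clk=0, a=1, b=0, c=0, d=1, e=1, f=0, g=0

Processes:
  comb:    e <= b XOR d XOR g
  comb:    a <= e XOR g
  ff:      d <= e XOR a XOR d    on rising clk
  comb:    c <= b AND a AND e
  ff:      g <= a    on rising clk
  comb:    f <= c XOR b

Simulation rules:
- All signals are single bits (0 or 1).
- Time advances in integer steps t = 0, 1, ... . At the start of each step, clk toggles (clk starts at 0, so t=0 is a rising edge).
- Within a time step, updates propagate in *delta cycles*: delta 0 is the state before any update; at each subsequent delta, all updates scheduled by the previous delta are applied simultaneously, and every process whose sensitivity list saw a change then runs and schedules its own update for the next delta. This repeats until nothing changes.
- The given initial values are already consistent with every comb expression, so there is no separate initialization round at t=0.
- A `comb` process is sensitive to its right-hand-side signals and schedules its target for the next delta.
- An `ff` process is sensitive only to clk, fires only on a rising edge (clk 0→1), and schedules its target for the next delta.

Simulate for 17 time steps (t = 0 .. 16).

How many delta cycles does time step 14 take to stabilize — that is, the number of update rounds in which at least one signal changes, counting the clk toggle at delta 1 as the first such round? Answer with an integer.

t=0 Δ0: d=1 c=0 g=0 b=0 e=1 a=1 f=0 clk=0
  Δ1: clk:0→1
  Δ2: g:0→1
  Δ3: e:1→0, a:1→0
  Δ4: a:0→1
  (4Δ to stable)
t=1 Δ0: d=1 c=0 g=1 b=0 e=0 a=1 f=0 clk=1
  Δ1: clk:1→0
  (1Δ to stable)
t=2 Δ0: d=1 c=0 g=1 b=0 e=0 a=1 f=0 clk=0
  Δ1: clk:0→1
  Δ2: d:1→0
  Δ3: e:0→1
  Δ4: a:1→0
  (4Δ to stable)
t=3 Δ0: d=0 c=0 g=1 b=0 e=1 a=0 f=0 clk=1
  Δ1: clk:1→0
  (1Δ to stable)
t=4 Δ0: d=0 c=0 g=1 b=0 e=1 a=0 f=0 clk=0
  Δ1: clk:0→1
  Δ2: d:0→1, g:1→0
  Δ3: a:0→1
  (3Δ to stable)
t=5 Δ0: d=1 c=0 g=0 b=0 e=1 a=1 f=0 clk=1
  Δ1: clk:1→0
  (1Δ to stable)
t=6 Δ0: d=1 c=0 g=0 b=0 e=1 a=1 f=0 clk=0
  Δ1: clk:0→1
  Δ2: g:0→1
  Δ3: e:1→0, a:1→0
  Δ4: a:0→1
  (4Δ to stable)
t=7 Δ0: d=1 c=0 g=1 b=0 e=0 a=1 f=0 clk=1
  Δ1: clk:1→0
  (1Δ to stable)
t=8 Δ0: d=1 c=0 g=1 b=0 e=0 a=1 f=0 clk=0
  Δ1: clk:0→1
  Δ2: d:1→0
  Δ3: e:0→1
  Δ4: a:1→0
  (4Δ to stable)
t=9 Δ0: d=0 c=0 g=1 b=0 e=1 a=0 f=0 clk=1
  Δ1: clk:1→0
  (1Δ to stable)
t=10 Δ0: d=0 c=0 g=1 b=0 e=1 a=0 f=0 clk=0
  Δ1: clk:0→1
  Δ2: d:0→1, g:1→0
  Δ3: a:0→1
  (3Δ to stable)
t=11 Δ0: d=1 c=0 g=0 b=0 e=1 a=1 f=0 clk=1
  Δ1: clk:1→0
  (1Δ to stable)
t=12 Δ0: d=1 c=0 g=0 b=0 e=1 a=1 f=0 clk=0
  Δ1: clk:0→1
  Δ2: g:0→1
  Δ3: e:1→0, a:1→0
  Δ4: a:0→1
  (4Δ to stable)
t=13 Δ0: d=1 c=0 g=1 b=0 e=0 a=1 f=0 clk=1
  Δ1: clk:1→0
  (1Δ to stable)
t=14 Δ0: d=1 c=0 g=1 b=0 e=0 a=1 f=0 clk=0
  Δ1: clk:0→1
  Δ2: d:1→0
  Δ3: e:0→1
  Δ4: a:1→0
  (4Δ to stable)
t=15 Δ0: d=0 c=0 g=1 b=0 e=1 a=0 f=0 clk=1
  Δ1: clk:1→0
  (1Δ to stable)
t=16 Δ0: d=0 c=0 g=1 b=0 e=1 a=0 f=0 clk=0
  Δ1: clk:0→1
  Δ2: d:0→1, g:1→0
  Δ3: a:0→1
  (3Δ to stable)

4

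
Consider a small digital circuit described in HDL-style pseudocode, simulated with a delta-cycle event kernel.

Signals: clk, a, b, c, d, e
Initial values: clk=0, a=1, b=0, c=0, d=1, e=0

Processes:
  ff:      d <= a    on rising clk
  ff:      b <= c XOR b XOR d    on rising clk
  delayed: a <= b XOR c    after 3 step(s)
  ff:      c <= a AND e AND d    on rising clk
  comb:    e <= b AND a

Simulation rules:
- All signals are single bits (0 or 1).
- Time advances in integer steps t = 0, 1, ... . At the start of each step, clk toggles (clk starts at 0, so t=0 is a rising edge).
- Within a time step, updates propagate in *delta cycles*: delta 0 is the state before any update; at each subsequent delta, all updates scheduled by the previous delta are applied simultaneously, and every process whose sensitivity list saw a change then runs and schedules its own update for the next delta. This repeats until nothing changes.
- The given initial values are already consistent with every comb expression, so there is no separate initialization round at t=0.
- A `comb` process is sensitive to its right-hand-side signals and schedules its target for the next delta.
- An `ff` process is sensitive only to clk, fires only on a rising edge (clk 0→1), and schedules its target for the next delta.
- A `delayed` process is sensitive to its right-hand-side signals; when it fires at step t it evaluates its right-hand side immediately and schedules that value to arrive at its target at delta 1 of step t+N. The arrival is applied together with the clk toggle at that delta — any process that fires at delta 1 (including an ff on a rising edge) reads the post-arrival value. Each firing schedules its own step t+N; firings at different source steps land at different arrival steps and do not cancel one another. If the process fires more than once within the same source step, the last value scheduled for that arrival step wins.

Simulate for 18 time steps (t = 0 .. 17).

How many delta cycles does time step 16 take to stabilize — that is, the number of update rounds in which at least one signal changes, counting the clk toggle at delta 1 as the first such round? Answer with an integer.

2

t0.Δ0 c=0 a=1 d=1 clk=0 b=0 e=0
t0.Δ1 c=0 a=1 d=1 clk=1 b=0 e=0
t0.Δ2 c=0 a=1 d=1 clk=1 b=1 e=0
t0.Δ3 c=0 a=1 d=1 clk=1 b=1 e=1
t1.Δ0 c=0 a=1 d=1 clk=1 b=1 e=1
t1.Δ1 c=0 a=1 d=1 clk=0 b=1 e=1
t2.Δ0 c=0 a=1 d=1 clk=0 b=1 e=1
t2.Δ1 c=0 a=1 d=1 clk=1 b=1 e=1
t2.Δ2 c=1 a=1 d=1 clk=1 b=0 e=1
t2.Δ3 c=1 a=1 d=1 clk=1 b=0 e=0
t3.Δ0 c=1 a=1 d=1 clk=1 b=0 e=0
t3.Δ1 c=1 a=1 d=1 clk=0 b=0 e=0
t4.Δ0 c=1 a=1 d=1 clk=0 b=0 e=0
t4.Δ1 c=1 a=1 d=1 clk=1 b=0 e=0
t4.Δ2 c=0 a=1 d=1 clk=1 b=0 e=0
t5.Δ0 c=0 a=1 d=1 clk=1 b=0 e=0
t5.Δ1 c=0 a=1 d=1 clk=0 b=0 e=0
t6.Δ0 c=0 a=1 d=1 clk=0 b=0 e=0
t6.Δ1 c=0 a=1 d=1 clk=1 b=0 e=0
t6.Δ2 c=0 a=1 d=1 clk=1 b=1 e=0
t6.Δ3 c=0 a=1 d=1 clk=1 b=1 e=1
t7.Δ0 c=0 a=1 d=1 clk=1 b=1 e=1
t7.Δ1 c=0 a=0 d=1 clk=0 b=1 e=1
t7.Δ2 c=0 a=0 d=1 clk=0 b=1 e=0
t8.Δ0 c=0 a=0 d=1 clk=0 b=1 e=0
t8.Δ1 c=0 a=0 d=1 clk=1 b=1 e=0
t8.Δ2 c=0 a=0 d=0 clk=1 b=0 e=0
t9.Δ0 c=0 a=0 d=0 clk=1 b=0 e=0
t9.Δ1 c=0 a=1 d=0 clk=0 b=0 e=0
t10.Δ0 c=0 a=1 d=0 clk=0 b=0 e=0
t10.Δ1 c=0 a=1 d=0 clk=1 b=0 e=0
t10.Δ2 c=0 a=1 d=1 clk=1 b=0 e=0
t11.Δ0 c=0 a=1 d=1 clk=1 b=0 e=0
t11.Δ1 c=0 a=0 d=1 clk=0 b=0 e=0
t12.Δ0 c=0 a=0 d=1 clk=0 b=0 e=0
t12.Δ1 c=0 a=0 d=1 clk=1 b=0 e=0
t12.Δ2 c=0 a=0 d=0 clk=1 b=1 e=0
t13.Δ0 c=0 a=0 d=0 clk=1 b=1 e=0
t13.Δ1 c=0 a=0 d=0 clk=0 b=1 e=0
t14.Δ0 c=0 a=0 d=0 clk=0 b=1 e=0
t14.Δ1 c=0 a=0 d=0 clk=1 b=1 e=0
t15.Δ0 c=0 a=0 d=0 clk=1 b=1 e=0
t15.Δ1 c=0 a=1 d=0 clk=0 b=1 e=0
t15.Δ2 c=0 a=1 d=0 clk=0 b=1 e=1
t16.Δ0 c=0 a=1 d=0 clk=0 b=1 e=1
t16.Δ1 c=0 a=1 d=0 clk=1 b=1 e=1
t16.Δ2 c=0 a=1 d=1 clk=1 b=1 e=1
t17.Δ0 c=0 a=1 d=1 clk=1 b=1 e=1
t17.Δ1 c=0 a=1 d=1 clk=0 b=1 e=1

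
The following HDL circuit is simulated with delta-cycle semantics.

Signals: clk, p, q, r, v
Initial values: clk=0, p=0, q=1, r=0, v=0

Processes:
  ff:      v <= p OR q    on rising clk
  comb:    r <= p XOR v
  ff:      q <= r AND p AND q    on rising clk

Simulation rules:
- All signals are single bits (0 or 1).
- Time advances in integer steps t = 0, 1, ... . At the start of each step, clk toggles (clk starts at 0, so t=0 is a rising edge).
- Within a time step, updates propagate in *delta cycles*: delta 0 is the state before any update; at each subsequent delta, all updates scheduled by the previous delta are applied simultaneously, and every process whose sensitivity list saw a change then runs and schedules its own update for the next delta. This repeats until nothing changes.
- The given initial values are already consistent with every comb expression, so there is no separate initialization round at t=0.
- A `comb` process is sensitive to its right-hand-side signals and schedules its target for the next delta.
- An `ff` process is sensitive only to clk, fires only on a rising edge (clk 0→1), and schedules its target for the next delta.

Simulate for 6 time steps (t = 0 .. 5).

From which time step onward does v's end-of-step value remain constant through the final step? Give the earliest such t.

2

[bits: q,r,p,v,clk]
t=0: Δ0=10000 Δ1=10001 Δ2=00011 Δ3=01011 | 3Δ
t=1: Δ0=01011 Δ1=01010 | 1Δ
t=2: Δ0=01010 Δ1=01011 Δ2=01001 Δ3=00001 | 3Δ
t=3: Δ0=00001 Δ1=00000 | 1Δ
t=4: Δ0=00000 Δ1=00001 | 1Δ
t=5: Δ0=00001 Δ1=00000 | 1Δ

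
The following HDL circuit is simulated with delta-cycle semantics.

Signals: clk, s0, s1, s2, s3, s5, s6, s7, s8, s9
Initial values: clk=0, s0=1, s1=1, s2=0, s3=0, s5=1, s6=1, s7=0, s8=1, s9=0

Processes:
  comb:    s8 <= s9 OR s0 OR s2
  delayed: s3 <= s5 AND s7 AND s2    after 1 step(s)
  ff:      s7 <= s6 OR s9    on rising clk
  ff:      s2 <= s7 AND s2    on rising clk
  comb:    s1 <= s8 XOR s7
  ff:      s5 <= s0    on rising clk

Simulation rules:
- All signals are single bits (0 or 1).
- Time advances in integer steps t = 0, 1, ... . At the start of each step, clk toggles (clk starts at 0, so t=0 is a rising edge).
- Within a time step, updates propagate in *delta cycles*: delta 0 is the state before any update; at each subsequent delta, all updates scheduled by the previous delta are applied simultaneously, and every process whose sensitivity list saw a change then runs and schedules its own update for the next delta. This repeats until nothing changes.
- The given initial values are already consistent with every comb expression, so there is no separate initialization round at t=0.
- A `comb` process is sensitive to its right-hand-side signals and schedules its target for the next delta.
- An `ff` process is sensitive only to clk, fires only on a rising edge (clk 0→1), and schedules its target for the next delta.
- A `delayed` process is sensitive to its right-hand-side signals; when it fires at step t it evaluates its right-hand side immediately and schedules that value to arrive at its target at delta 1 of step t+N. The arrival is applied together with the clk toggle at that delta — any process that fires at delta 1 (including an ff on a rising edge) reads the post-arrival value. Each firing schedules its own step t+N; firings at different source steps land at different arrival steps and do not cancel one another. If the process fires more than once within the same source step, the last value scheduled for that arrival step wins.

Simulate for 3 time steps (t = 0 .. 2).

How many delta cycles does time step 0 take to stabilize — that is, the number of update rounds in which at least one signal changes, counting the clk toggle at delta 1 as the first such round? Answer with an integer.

3

t=0 Δ0: s3=0 clk=0 s2=0 s6=1 s8=1 s0=1 s7=0 s5=1 s9=0 s1=1
  Δ1: clk:0→1
  Δ2: s7:0→1
  Δ3: s1:1→0
  (3Δ to stable)
t=1 Δ0: s3=0 clk=1 s2=0 s6=1 s8=1 s0=1 s7=1 s5=1 s9=0 s1=0
  Δ1: clk:1→0
  (1Δ to stable)
t=2 Δ0: s3=0 clk=0 s2=0 s6=1 s8=1 s0=1 s7=1 s5=1 s9=0 s1=0
  Δ1: clk:0→1
  (1Δ to stable)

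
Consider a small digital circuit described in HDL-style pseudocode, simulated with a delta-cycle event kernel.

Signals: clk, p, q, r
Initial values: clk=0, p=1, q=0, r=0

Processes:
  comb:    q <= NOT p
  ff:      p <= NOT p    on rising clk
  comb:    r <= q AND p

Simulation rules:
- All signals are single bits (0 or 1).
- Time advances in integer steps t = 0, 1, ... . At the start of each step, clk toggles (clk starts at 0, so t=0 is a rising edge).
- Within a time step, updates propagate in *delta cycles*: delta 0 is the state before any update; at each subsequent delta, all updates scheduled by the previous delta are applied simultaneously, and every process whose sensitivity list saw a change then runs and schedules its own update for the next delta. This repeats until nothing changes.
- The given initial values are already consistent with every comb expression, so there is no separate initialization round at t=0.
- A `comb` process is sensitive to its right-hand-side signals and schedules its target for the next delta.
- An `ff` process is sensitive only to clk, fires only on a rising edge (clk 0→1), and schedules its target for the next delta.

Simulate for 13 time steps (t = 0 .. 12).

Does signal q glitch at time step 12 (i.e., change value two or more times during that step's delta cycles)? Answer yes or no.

no

[bits: p,q,r,clk]
t=0: Δ0=1000 Δ1=1001 Δ2=0001 Δ3=0101 | 3Δ
t=1: Δ0=0101 Δ1=0100 | 1Δ
t=2: Δ0=0100 Δ1=0101 Δ2=1101 Δ3=1011 Δ4=1001 | 4Δ
t=3: Δ0=1001 Δ1=1000 | 1Δ
t=4: Δ0=1000 Δ1=1001 Δ2=0001 Δ3=0101 | 3Δ
t=5: Δ0=0101 Δ1=0100 | 1Δ
t=6: Δ0=0100 Δ1=0101 Δ2=1101 Δ3=1011 Δ4=1001 | 4Δ
t=7: Δ0=1001 Δ1=1000 | 1Δ
t=8: Δ0=1000 Δ1=1001 Δ2=0001 Δ3=0101 | 3Δ
t=9: Δ0=0101 Δ1=0100 | 1Δ
t=10: Δ0=0100 Δ1=0101 Δ2=1101 Δ3=1011 Δ4=1001 | 4Δ
t=11: Δ0=1001 Δ1=1000 | 1Δ
t=12: Δ0=1000 Δ1=1001 Δ2=0001 Δ3=0101 | 3Δ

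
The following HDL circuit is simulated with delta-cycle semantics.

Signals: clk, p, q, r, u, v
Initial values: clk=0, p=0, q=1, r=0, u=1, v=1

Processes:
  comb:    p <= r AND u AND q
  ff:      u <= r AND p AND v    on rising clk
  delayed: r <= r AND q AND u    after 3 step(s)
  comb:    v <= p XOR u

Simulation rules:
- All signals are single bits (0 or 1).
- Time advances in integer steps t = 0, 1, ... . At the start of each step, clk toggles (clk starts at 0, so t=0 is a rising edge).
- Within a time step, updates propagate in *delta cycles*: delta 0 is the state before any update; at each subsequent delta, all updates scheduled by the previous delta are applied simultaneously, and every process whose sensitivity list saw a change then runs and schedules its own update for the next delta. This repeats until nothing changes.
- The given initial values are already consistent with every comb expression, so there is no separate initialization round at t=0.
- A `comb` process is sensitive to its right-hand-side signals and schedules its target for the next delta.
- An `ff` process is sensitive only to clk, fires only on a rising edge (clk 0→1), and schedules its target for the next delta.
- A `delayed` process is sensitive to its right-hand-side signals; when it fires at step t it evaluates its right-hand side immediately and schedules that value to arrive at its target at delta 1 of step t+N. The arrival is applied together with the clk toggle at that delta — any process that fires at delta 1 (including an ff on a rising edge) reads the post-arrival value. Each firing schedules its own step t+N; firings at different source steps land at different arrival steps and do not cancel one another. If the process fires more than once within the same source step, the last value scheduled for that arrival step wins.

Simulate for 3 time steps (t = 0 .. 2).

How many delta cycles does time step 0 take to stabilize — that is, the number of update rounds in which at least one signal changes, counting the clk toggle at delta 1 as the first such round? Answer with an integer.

3

t=0 Δ0: p=0 clk=0 r=0 u=1 q=1 v=1
  Δ1: clk:0→1
  Δ2: u:1→0
  Δ3: v:1→0
  (3Δ to stable)
t=1 Δ0: p=0 clk=1 r=0 u=0 q=1 v=0
  Δ1: clk:1→0
  (1Δ to stable)
t=2 Δ0: p=0 clk=0 r=0 u=0 q=1 v=0
  Δ1: clk:0→1
  (1Δ to stable)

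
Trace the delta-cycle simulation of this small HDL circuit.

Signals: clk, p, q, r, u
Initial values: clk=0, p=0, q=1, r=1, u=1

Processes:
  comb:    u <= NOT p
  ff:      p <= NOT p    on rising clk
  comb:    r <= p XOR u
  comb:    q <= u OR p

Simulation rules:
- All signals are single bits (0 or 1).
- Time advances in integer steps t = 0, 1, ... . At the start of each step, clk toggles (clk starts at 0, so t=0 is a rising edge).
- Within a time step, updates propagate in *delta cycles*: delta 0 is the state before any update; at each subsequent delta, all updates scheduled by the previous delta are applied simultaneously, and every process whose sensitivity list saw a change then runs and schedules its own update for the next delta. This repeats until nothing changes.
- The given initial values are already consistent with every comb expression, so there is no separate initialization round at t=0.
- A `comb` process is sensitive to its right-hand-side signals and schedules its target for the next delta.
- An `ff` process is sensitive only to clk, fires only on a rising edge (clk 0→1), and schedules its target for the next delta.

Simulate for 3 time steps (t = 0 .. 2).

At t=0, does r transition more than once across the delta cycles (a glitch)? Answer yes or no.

[bits: r,p,clk,u,q]
t=0: Δ0=10011 Δ1=10111 Δ2=11111 Δ3=01101 Δ4=11101 | 4Δ
t=1: Δ0=11101 Δ1=11001 | 1Δ
t=2: Δ0=11001 Δ1=11101 Δ2=10101 Δ3=00110 Δ4=10111 | 4Δ

yes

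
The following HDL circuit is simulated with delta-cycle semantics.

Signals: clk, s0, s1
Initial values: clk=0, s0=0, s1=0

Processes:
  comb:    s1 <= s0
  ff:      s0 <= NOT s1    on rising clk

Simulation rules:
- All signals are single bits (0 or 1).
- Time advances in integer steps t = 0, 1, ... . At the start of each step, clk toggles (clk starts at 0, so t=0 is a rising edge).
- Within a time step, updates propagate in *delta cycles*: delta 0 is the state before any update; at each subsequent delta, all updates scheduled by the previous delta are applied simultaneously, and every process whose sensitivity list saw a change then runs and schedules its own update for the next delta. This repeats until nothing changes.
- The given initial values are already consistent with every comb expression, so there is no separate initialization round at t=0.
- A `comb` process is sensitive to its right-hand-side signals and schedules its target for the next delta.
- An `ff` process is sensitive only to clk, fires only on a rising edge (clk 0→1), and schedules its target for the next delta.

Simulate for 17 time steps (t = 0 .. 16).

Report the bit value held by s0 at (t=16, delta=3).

1

t=0 Δ0: clk=0 s1=0 s0=0
  Δ1: clk:0→1
  Δ2: s0:0→1
  Δ3: s1:0→1
  (3Δ to stable)
t=1 Δ0: clk=1 s1=1 s0=1
  Δ1: clk:1→0
  (1Δ to stable)
t=2 Δ0: clk=0 s1=1 s0=1
  Δ1: clk:0→1
  Δ2: s0:1→0
  Δ3: s1:1→0
  (3Δ to stable)
t=3 Δ0: clk=1 s1=0 s0=0
  Δ1: clk:1→0
  (1Δ to stable)
t=4 Δ0: clk=0 s1=0 s0=0
  Δ1: clk:0→1
  Δ2: s0:0→1
  Δ3: s1:0→1
  (3Δ to stable)
t=5 Δ0: clk=1 s1=1 s0=1
  Δ1: clk:1→0
  (1Δ to stable)
t=6 Δ0: clk=0 s1=1 s0=1
  Δ1: clk:0→1
  Δ2: s0:1→0
  Δ3: s1:1→0
  (3Δ to stable)
t=7 Δ0: clk=1 s1=0 s0=0
  Δ1: clk:1→0
  (1Δ to stable)
t=8 Δ0: clk=0 s1=0 s0=0
  Δ1: clk:0→1
  Δ2: s0:0→1
  Δ3: s1:0→1
  (3Δ to stable)
t=9 Δ0: clk=1 s1=1 s0=1
  Δ1: clk:1→0
  (1Δ to stable)
t=10 Δ0: clk=0 s1=1 s0=1
  Δ1: clk:0→1
  Δ2: s0:1→0
  Δ3: s1:1→0
  (3Δ to stable)
t=11 Δ0: clk=1 s1=0 s0=0
  Δ1: clk:1→0
  (1Δ to stable)
t=12 Δ0: clk=0 s1=0 s0=0
  Δ1: clk:0→1
  Δ2: s0:0→1
  Δ3: s1:0→1
  (3Δ to stable)
t=13 Δ0: clk=1 s1=1 s0=1
  Δ1: clk:1→0
  (1Δ to stable)
t=14 Δ0: clk=0 s1=1 s0=1
  Δ1: clk:0→1
  Δ2: s0:1→0
  Δ3: s1:1→0
  (3Δ to stable)
t=15 Δ0: clk=1 s1=0 s0=0
  Δ1: clk:1→0
  (1Δ to stable)
t=16 Δ0: clk=0 s1=0 s0=0
  Δ1: clk:0→1
  Δ2: s0:0→1
  Δ3: s1:0→1
  (3Δ to stable)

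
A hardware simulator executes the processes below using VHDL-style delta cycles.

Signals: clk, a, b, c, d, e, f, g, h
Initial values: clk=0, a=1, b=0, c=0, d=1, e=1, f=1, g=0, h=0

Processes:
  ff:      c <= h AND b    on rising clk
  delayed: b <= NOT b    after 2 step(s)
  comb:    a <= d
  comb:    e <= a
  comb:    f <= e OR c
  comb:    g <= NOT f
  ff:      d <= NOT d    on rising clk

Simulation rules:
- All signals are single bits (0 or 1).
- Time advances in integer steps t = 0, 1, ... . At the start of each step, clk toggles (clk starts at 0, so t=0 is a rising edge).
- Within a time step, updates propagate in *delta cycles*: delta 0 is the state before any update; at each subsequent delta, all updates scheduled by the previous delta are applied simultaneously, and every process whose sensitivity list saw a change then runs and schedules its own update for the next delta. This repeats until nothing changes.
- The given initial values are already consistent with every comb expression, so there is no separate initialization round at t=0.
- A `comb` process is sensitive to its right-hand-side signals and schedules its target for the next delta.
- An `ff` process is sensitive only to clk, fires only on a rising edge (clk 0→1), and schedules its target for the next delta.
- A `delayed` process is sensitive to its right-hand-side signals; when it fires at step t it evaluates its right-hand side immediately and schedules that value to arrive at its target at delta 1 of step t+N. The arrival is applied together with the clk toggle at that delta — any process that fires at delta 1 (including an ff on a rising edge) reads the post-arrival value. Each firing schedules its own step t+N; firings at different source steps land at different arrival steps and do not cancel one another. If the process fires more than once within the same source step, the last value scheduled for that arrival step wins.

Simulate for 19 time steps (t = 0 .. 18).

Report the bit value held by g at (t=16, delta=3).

t0.Δ0 e=1 d=1 g=0 h=0 b=0 a=1 c=0 clk=0 f=1
t0.Δ1 e=1 d=1 g=0 h=0 b=0 a=1 c=0 clk=1 f=1
t0.Δ2 e=1 d=0 g=0 h=0 b=0 a=1 c=0 clk=1 f=1
t0.Δ3 e=1 d=0 g=0 h=0 b=0 a=0 c=0 clk=1 f=1
t0.Δ4 e=0 d=0 g=0 h=0 b=0 a=0 c=0 clk=1 f=1
t0.Δ5 e=0 d=0 g=0 h=0 b=0 a=0 c=0 clk=1 f=0
t0.Δ6 e=0 d=0 g=1 h=0 b=0 a=0 c=0 clk=1 f=0
t1.Δ0 e=0 d=0 g=1 h=0 b=0 a=0 c=0 clk=1 f=0
t1.Δ1 e=0 d=0 g=1 h=0 b=0 a=0 c=0 clk=0 f=0
t2.Δ0 e=0 d=0 g=1 h=0 b=0 a=0 c=0 clk=0 f=0
t2.Δ1 e=0 d=0 g=1 h=0 b=0 a=0 c=0 clk=1 f=0
t2.Δ2 e=0 d=1 g=1 h=0 b=0 a=0 c=0 clk=1 f=0
t2.Δ3 e=0 d=1 g=1 h=0 b=0 a=1 c=0 clk=1 f=0
t2.Δ4 e=1 d=1 g=1 h=0 b=0 a=1 c=0 clk=1 f=0
t2.Δ5 e=1 d=1 g=1 h=0 b=0 a=1 c=0 clk=1 f=1
t2.Δ6 e=1 d=1 g=0 h=0 b=0 a=1 c=0 clk=1 f=1
t3.Δ0 e=1 d=1 g=0 h=0 b=0 a=1 c=0 clk=1 f=1
t3.Δ1 e=1 d=1 g=0 h=0 b=0 a=1 c=0 clk=0 f=1
t4.Δ0 e=1 d=1 g=0 h=0 b=0 a=1 c=0 clk=0 f=1
t4.Δ1 e=1 d=1 g=0 h=0 b=0 a=1 c=0 clk=1 f=1
t4.Δ2 e=1 d=0 g=0 h=0 b=0 a=1 c=0 clk=1 f=1
t4.Δ3 e=1 d=0 g=0 h=0 b=0 a=0 c=0 clk=1 f=1
t4.Δ4 e=0 d=0 g=0 h=0 b=0 a=0 c=0 clk=1 f=1
t4.Δ5 e=0 d=0 g=0 h=0 b=0 a=0 c=0 clk=1 f=0
t4.Δ6 e=0 d=0 g=1 h=0 b=0 a=0 c=0 clk=1 f=0
t5.Δ0 e=0 d=0 g=1 h=0 b=0 a=0 c=0 clk=1 f=0
t5.Δ1 e=0 d=0 g=1 h=0 b=0 a=0 c=0 clk=0 f=0
t6.Δ0 e=0 d=0 g=1 h=0 b=0 a=0 c=0 clk=0 f=0
t6.Δ1 e=0 d=0 g=1 h=0 b=0 a=0 c=0 clk=1 f=0
t6.Δ2 e=0 d=1 g=1 h=0 b=0 a=0 c=0 clk=1 f=0
t6.Δ3 e=0 d=1 g=1 h=0 b=0 a=1 c=0 clk=1 f=0
t6.Δ4 e=1 d=1 g=1 h=0 b=0 a=1 c=0 clk=1 f=0
t6.Δ5 e=1 d=1 g=1 h=0 b=0 a=1 c=0 clk=1 f=1
t6.Δ6 e=1 d=1 g=0 h=0 b=0 a=1 c=0 clk=1 f=1
t7.Δ0 e=1 d=1 g=0 h=0 b=0 a=1 c=0 clk=1 f=1
t7.Δ1 e=1 d=1 g=0 h=0 b=0 a=1 c=0 clk=0 f=1
t8.Δ0 e=1 d=1 g=0 h=0 b=0 a=1 c=0 clk=0 f=1
t8.Δ1 e=1 d=1 g=0 h=0 b=0 a=1 c=0 clk=1 f=1
t8.Δ2 e=1 d=0 g=0 h=0 b=0 a=1 c=0 clk=1 f=1
t8.Δ3 e=1 d=0 g=0 h=0 b=0 a=0 c=0 clk=1 f=1
t8.Δ4 e=0 d=0 g=0 h=0 b=0 a=0 c=0 clk=1 f=1
t8.Δ5 e=0 d=0 g=0 h=0 b=0 a=0 c=0 clk=1 f=0
t8.Δ6 e=0 d=0 g=1 h=0 b=0 a=0 c=0 clk=1 f=0
t9.Δ0 e=0 d=0 g=1 h=0 b=0 a=0 c=0 clk=1 f=0
t9.Δ1 e=0 d=0 g=1 h=0 b=0 a=0 c=0 clk=0 f=0
t10.Δ0 e=0 d=0 g=1 h=0 b=0 a=0 c=0 clk=0 f=0
t10.Δ1 e=0 d=0 g=1 h=0 b=0 a=0 c=0 clk=1 f=0
t10.Δ2 e=0 d=1 g=1 h=0 b=0 a=0 c=0 clk=1 f=0
t10.Δ3 e=0 d=1 g=1 h=0 b=0 a=1 c=0 clk=1 f=0
t10.Δ4 e=1 d=1 g=1 h=0 b=0 a=1 c=0 clk=1 f=0
t10.Δ5 e=1 d=1 g=1 h=0 b=0 a=1 c=0 clk=1 f=1
t10.Δ6 e=1 d=1 g=0 h=0 b=0 a=1 c=0 clk=1 f=1
t11.Δ0 e=1 d=1 g=0 h=0 b=0 a=1 c=0 clk=1 f=1
t11.Δ1 e=1 d=1 g=0 h=0 b=0 a=1 c=0 clk=0 f=1
t12.Δ0 e=1 d=1 g=0 h=0 b=0 a=1 c=0 clk=0 f=1
t12.Δ1 e=1 d=1 g=0 h=0 b=0 a=1 c=0 clk=1 f=1
t12.Δ2 e=1 d=0 g=0 h=0 b=0 a=1 c=0 clk=1 f=1
t12.Δ3 e=1 d=0 g=0 h=0 b=0 a=0 c=0 clk=1 f=1
t12.Δ4 e=0 d=0 g=0 h=0 b=0 a=0 c=0 clk=1 f=1
t12.Δ5 e=0 d=0 g=0 h=0 b=0 a=0 c=0 clk=1 f=0
t12.Δ6 e=0 d=0 g=1 h=0 b=0 a=0 c=0 clk=1 f=0
t13.Δ0 e=0 d=0 g=1 h=0 b=0 a=0 c=0 clk=1 f=0
t13.Δ1 e=0 d=0 g=1 h=0 b=0 a=0 c=0 clk=0 f=0
t14.Δ0 e=0 d=0 g=1 h=0 b=0 a=0 c=0 clk=0 f=0
t14.Δ1 e=0 d=0 g=1 h=0 b=0 a=0 c=0 clk=1 f=0
t14.Δ2 e=0 d=1 g=1 h=0 b=0 a=0 c=0 clk=1 f=0
t14.Δ3 e=0 d=1 g=1 h=0 b=0 a=1 c=0 clk=1 f=0
t14.Δ4 e=1 d=1 g=1 h=0 b=0 a=1 c=0 clk=1 f=0
t14.Δ5 e=1 d=1 g=1 h=0 b=0 a=1 c=0 clk=1 f=1
t14.Δ6 e=1 d=1 g=0 h=0 b=0 a=1 c=0 clk=1 f=1
t15.Δ0 e=1 d=1 g=0 h=0 b=0 a=1 c=0 clk=1 f=1
t15.Δ1 e=1 d=1 g=0 h=0 b=0 a=1 c=0 clk=0 f=1
t16.Δ0 e=1 d=1 g=0 h=0 b=0 a=1 c=0 clk=0 f=1
t16.Δ1 e=1 d=1 g=0 h=0 b=0 a=1 c=0 clk=1 f=1
t16.Δ2 e=1 d=0 g=0 h=0 b=0 a=1 c=0 clk=1 f=1
t16.Δ3 e=1 d=0 g=0 h=0 b=0 a=0 c=0 clk=1 f=1
t16.Δ4 e=0 d=0 g=0 h=0 b=0 a=0 c=0 clk=1 f=1
t16.Δ5 e=0 d=0 g=0 h=0 b=0 a=0 c=0 clk=1 f=0
t16.Δ6 e=0 d=0 g=1 h=0 b=0 a=0 c=0 clk=1 f=0
t17.Δ0 e=0 d=0 g=1 h=0 b=0 a=0 c=0 clk=1 f=0
t17.Δ1 e=0 d=0 g=1 h=0 b=0 a=0 c=0 clk=0 f=0
t18.Δ0 e=0 d=0 g=1 h=0 b=0 a=0 c=0 clk=0 f=0
t18.Δ1 e=0 d=0 g=1 h=0 b=0 a=0 c=0 clk=1 f=0
t18.Δ2 e=0 d=1 g=1 h=0 b=0 a=0 c=0 clk=1 f=0
t18.Δ3 e=0 d=1 g=1 h=0 b=0 a=1 c=0 clk=1 f=0
t18.Δ4 e=1 d=1 g=1 h=0 b=0 a=1 c=0 clk=1 f=0
t18.Δ5 e=1 d=1 g=1 h=0 b=0 a=1 c=0 clk=1 f=1
t18.Δ6 e=1 d=1 g=0 h=0 b=0 a=1 c=0 clk=1 f=1

0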